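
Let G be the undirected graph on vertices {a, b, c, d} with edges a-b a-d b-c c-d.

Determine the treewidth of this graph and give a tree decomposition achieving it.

Treewidth 2.
Bags: B1 = {a, b, c}  B2 = {a, c, d}
Tree: B1–B2

Every bag has size at most 3, so the width is 3 − 1 = 2 and tw(G) ≤ 2. Since a–b–c–d–a is a cycle in G, G is not acyclic. Forests are exactly the graphs of treewidth ≤ 1, so tw(G) ≥ 2. Therefore the treewidth is 2.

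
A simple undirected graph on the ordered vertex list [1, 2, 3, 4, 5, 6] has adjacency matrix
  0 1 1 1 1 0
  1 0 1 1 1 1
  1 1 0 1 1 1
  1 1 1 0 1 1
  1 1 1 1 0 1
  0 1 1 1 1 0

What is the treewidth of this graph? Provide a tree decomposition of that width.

The largest bag has 5 vertices, giving width 4; this decomposition certifies tw(G) ≤ 4. On the other hand G contains the 5-clique {1, 2, 3, 4, 5}. A clique must lie in a single bag of any decomposition, so no decomposition can have width below 4. The upper and lower bounds meet at 4, so that is the treewidth.

Treewidth 4.
One optimal decomposition is:
Bags: B1 = {2, 3, 4, 5, 6}  B2 = {1, 2, 3, 4, 5}
Tree: B1–B2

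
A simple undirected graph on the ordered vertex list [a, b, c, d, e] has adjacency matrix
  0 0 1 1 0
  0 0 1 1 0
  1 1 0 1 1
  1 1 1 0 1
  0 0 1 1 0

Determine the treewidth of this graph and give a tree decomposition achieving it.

Treewidth 2.
Bags: B1 = {b, c, d}  B2 = {c, d, e}  B3 = {a, c, d}
Tree: B1–B2, B2–B3

Every bag has size at most 3, so the width is 3 − 1 = 2 and tw(G) ≤ 2. Conversely, {c, d, e} is a clique of size 3, and the vertices of any clique must share a bag in every tree decomposition; so some bag has ≥ 3 vertices and tw(G) ≥ 2. The upper and lower bounds meet at 2, so that is the treewidth.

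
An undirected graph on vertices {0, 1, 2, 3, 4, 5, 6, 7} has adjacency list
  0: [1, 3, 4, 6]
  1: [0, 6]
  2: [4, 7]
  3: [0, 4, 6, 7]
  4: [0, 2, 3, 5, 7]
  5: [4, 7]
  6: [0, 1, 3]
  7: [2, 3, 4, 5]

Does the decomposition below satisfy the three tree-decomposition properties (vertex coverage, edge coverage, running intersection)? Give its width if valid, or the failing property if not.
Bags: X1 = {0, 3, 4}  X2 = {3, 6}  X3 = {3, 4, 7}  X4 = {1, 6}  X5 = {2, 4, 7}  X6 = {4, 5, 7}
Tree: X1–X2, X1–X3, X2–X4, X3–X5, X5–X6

A tree decomposition must satisfy three properties: every vertex lies in some bag; for every edge, both endpoints lie together in some bag; and for every vertex, the bags containing it form a connected subtree. Here edge (0,6) lies in no bag, so the decomposition is invalid.

No — edge (0,6) lies in no bag.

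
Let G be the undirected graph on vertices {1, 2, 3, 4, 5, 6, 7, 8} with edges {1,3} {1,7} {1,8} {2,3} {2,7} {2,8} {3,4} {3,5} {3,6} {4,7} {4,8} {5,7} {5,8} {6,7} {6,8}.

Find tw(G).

3

A width-3 tree decomposition is:
Bags: B1 = {1, 3, 7, 8}  B2 = {3, 4, 7, 8}  B3 = {2, 3, 7, 8}  B4 = {3, 6, 7, 8}  B5 = {3, 5, 7, 8}
Tree: B1–B2, B2–B3, B3–B4, B4–B5
The largest bag has 4 vertices, giving width 3; this decomposition certifies tw(G) ≤ 3. For the lower bound: the 4 vertex sets {1,7}, {4,8}, {3}, {2} are disjoint, each induces a connected subgraph, and every pair is joined by at least one edge of G. Contracting each set to a single vertex therefore yields K_{4} as a minor, and since treewidth is minor-monotone, tw(G) ≥ tw(K_{4}) = 3. The upper and lower bounds meet at 3, so that is the treewidth.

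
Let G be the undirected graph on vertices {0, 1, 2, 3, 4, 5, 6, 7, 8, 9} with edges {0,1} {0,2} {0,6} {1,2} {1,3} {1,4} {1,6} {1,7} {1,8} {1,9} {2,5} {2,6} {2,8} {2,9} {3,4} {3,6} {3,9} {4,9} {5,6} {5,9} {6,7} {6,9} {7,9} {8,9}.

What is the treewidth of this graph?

A width-3 tree decomposition is:
Bags: B1 = {1, 2, 8, 9}  B2 = {1, 2, 6, 9}  B3 = {1, 6, 7, 9}  B4 = {1, 3, 6, 9}  B5 = {2, 5, 6, 9}  B6 = {1, 3, 4, 9}  B7 = {0, 1, 2, 6}
Tree: B1–B2, B2–B3, B3–B4, B2–B5, B4–B6, B2–B7
Every bag has size at most 4, so the width is 4 − 1 = 3 and tw(G) ≤ 3. Conversely, {0, 1, 2, 6} is a clique of size 4, and the vertices of any clique must share a bag in every tree decomposition; so some bag has ≥ 4 vertices and tw(G) ≥ 3. The upper and lower bounds meet at 3, so that is the treewidth.

3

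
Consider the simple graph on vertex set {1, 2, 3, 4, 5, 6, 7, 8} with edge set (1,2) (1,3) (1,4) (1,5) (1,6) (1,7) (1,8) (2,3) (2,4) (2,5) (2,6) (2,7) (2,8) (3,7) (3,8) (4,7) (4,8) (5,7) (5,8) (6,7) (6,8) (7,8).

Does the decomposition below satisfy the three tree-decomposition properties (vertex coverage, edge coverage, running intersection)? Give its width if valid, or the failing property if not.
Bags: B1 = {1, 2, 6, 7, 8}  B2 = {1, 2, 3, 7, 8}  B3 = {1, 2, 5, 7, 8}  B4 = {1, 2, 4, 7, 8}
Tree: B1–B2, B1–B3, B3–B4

Yes; width 4.

Vertex coverage: the bags together contain {1, 2, 3, 4, 5, 6, 7, 8}, the full vertex set. Edge coverage: each edge of G has both endpoints in at least one bag. Running intersection: for every vertex, the bags containing it form a connected subtree. All three properties hold, so this is a valid tree decomposition of width max|bag| − 1 = 4, and hence tw(G) ≤ 4.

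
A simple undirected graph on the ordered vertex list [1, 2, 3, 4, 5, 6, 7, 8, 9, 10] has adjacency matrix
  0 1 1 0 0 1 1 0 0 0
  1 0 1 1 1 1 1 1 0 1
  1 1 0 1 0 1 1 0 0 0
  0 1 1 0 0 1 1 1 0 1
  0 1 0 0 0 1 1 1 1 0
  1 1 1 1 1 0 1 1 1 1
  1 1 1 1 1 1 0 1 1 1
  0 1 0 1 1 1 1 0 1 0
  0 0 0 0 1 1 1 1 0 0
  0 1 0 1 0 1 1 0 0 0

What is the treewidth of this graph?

4

A width-4 tree decomposition is:
Bags: B1 = {5, 6, 7, 8, 9}  B2 = {2, 5, 6, 7, 8}  B3 = {2, 4, 6, 7, 8}  B4 = {2, 3, 4, 6, 7}  B5 = {1, 2, 3, 6, 7}  B6 = {2, 4, 6, 7, 10}
Tree: B1–B2, B2–B3, B3–B4, B4–B5, B3–B6
The largest bag has 5 vertices, giving width 4; this decomposition certifies tw(G) ≤ 4. Conversely, {5, 6, 7, 8, 9} is a clique of size 5, and the vertices of any clique must share a bag in every tree decomposition; so some bag has ≥ 5 vertices and tw(G) ≥ 4. Therefore the treewidth is 4.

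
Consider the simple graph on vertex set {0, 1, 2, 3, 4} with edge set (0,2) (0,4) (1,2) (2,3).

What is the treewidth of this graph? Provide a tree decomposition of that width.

The largest bag has 2 vertices, giving width 1; this decomposition certifies tw(G) ≤ 1. Any graph with an edge has treewidth ≥ 1, and G has the edge 1–2. The upper and lower bounds meet at 1, so that is the treewidth.

Treewidth 1.
One such decomposition:
Bags: B1 = {1, 2}  B2 = {2, 3}  B3 = {0, 2}  B4 = {0, 4}
Tree: B1–B2, B1–B3, B3–B4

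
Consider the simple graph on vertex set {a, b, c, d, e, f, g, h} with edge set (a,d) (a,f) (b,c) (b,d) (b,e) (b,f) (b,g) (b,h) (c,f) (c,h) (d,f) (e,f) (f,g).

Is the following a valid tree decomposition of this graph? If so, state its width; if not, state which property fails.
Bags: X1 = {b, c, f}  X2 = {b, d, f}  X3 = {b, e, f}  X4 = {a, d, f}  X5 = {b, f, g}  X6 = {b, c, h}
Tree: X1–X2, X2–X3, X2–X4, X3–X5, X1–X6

Yes; width 2.

Every vertex of G appears in some bag (union = {a, b, c, d, e, f, g, h}); every edge is covered by a bag; and for each vertex v the set of bags containing v is connected in the bag tree. The decomposition is therefore valid. The largest bag has 3 vertices, so the width is 2.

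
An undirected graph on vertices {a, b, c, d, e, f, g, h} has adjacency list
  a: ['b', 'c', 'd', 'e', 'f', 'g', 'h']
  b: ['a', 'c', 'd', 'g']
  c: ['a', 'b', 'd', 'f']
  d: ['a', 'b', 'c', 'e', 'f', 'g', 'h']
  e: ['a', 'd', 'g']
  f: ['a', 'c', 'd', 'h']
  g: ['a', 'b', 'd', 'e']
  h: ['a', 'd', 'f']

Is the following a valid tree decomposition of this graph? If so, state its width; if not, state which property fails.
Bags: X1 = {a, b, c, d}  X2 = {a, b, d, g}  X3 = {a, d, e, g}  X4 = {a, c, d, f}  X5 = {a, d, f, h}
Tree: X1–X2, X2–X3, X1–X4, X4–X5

Yes; width 3.

Vertex coverage: the bags together contain {a, b, c, d, e, f, g, h}, the full vertex set. Edge coverage: each edge of G has both endpoints in at least one bag. Running intersection: for every vertex, the bags containing it form a connected subtree. All three properties hold, so this is a valid tree decomposition of width max|bag| − 1 = 3, and hence tw(G) ≤ 3.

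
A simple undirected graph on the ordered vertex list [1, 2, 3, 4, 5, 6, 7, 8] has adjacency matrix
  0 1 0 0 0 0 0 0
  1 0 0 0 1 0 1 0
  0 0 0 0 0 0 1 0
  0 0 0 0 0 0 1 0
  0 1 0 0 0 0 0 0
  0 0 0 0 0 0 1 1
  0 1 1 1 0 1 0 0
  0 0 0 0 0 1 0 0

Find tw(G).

1

A width-1 tree decomposition is:
Bags: B1 = {2, 7}  B2 = {1, 2}  B3 = {2, 5}  B4 = {6, 7}  B5 = {3, 7}  B6 = {6, 8}  B7 = {4, 7}
Tree: B1–B2, B1–B3, B1–B4, B4–B5, B4–B6, B4–B7
Each bag holds 2 vertices, so the decomposition has width 1, which upper-bounds the treewidth. Any graph with an edge has treewidth ≥ 1, and G has the edge 7–2. The upper and lower bounds meet at 1, so that is the treewidth.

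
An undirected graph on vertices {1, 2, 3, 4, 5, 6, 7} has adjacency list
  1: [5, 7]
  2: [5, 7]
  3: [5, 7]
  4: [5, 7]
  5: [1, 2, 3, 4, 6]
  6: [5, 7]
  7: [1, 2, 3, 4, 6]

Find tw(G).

2

A width-2 tree decomposition is:
Bags: B1 = {4, 5, 7}  B2 = {5, 6, 7}  B3 = {1, 5, 7}  B4 = {3, 5, 7}  B5 = {2, 5, 7}
Tree: B1–B2, B2–B3, B3–B4, B4–B5
Every bag has size at most 3, so the width is 3 − 1 = 2 and tw(G) ≤ 2. Since 7–4–5–6–7 is a cycle in G, G is not acyclic. Forests are exactly the graphs of treewidth ≤ 1, so tw(G) ≥ 2. Therefore the treewidth is 2.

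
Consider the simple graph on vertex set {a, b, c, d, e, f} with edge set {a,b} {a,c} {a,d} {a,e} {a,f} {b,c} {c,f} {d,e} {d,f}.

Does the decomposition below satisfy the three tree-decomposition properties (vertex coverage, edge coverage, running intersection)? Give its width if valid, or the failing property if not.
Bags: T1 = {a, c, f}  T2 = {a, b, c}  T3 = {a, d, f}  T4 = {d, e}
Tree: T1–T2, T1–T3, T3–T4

No — edge (a,e) lies in no bag.

A tree decomposition must satisfy three properties: every vertex lies in some bag; for every edge, both endpoints lie together in some bag; and for every vertex, the bags containing it form a connected subtree. Here edge (a,e) lies in no bag, so the decomposition is invalid.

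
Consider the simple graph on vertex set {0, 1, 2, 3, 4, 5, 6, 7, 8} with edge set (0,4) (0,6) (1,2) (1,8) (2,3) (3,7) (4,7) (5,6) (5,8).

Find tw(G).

2

A width-2 tree decomposition is:
Bags: B1 = {1, 2, 3}  B2 = {1, 3, 8}  B3 = {3, 5, 8}  B4 = {3, 5, 6}  B5 = {0, 3, 6}  B6 = {0, 3, 4}  B7 = {3, 4, 7}
Tree: B1–B2, B2–B3, B3–B4, B4–B5, B5–B6, B6–B7
The largest bag has 3 vertices, giving width 2; this decomposition certifies tw(G) ≤ 2. The edges 3–2–1–8–5–6–0–4–7–3 form a cycle, so G is not a tree and its treewidth is at least 2. The upper and lower bounds meet at 2, so that is the treewidth.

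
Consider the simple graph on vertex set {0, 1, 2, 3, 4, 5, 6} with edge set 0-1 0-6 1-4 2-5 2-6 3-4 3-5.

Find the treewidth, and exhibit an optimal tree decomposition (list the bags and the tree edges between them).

Treewidth 2.
One optimal decomposition is:
Bags: B1 = {2, 3, 5}  B2 = {2, 3, 6}  B3 = {0, 3, 6}  B4 = {0, 1, 3}  B5 = {1, 3, 4}
Tree: B1–B2, B2–B3, B3–B4, B4–B5

Every bag has size at most 3, so the width is 3 − 1 = 2 and tw(G) ≤ 2. Since 3–5–2–6–0–1–4–3 is a cycle in G, G is not acyclic. Forests are exactly the graphs of treewidth ≤ 1, so tw(G) ≥ 2. The upper and lower bounds meet at 2, so that is the treewidth.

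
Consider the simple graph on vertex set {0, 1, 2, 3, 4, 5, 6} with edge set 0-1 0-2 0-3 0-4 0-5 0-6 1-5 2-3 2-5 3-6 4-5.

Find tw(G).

2

A width-2 tree decomposition is:
Bags: B1 = {0, 1, 5}  B2 = {0, 2, 5}  B3 = {0, 2, 3}  B4 = {0, 4, 5}  B5 = {0, 3, 6}
Tree: B1–B2, B2–B3, B1–B4, B3–B5
The largest bag has 3 vertices, giving width 2; this decomposition certifies tw(G) ≤ 2. For the lower bound, the 3 vertices {0, 2, 3} are pairwise adjacent, and any tree decomposition puts a clique entirely inside one bag — forcing width ≥ 2. Hence tw(G) = 2 exactly.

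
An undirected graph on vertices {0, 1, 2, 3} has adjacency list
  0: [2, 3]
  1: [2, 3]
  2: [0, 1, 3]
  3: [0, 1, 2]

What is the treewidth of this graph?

A width-2 tree decomposition is:
Bags: B1 = {1, 2, 3}  B2 = {0, 2, 3}
Tree: B1–B2
The largest bag has 3 vertices, giving width 2; this decomposition certifies tw(G) ≤ 2. On the other hand G contains the 3-clique {0, 2, 3}. A clique must lie in a single bag of any decomposition, so no decomposition can have width below 2. Therefore the treewidth is 2.

2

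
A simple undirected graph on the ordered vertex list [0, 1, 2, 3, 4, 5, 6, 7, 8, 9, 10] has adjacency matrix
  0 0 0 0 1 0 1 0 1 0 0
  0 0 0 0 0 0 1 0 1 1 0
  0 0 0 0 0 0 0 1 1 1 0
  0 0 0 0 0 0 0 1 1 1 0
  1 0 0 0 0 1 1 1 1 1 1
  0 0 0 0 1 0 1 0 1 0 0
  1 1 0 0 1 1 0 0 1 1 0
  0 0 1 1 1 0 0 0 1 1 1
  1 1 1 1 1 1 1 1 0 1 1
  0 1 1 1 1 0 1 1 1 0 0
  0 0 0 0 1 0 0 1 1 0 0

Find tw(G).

A width-3 tree decomposition is:
Bags: B1 = {4, 6, 8, 9}  B2 = {4, 7, 8, 9}  B3 = {2, 7, 8, 9}  B4 = {0, 4, 6, 8}  B5 = {4, 5, 6, 8}  B6 = {1, 6, 8, 9}  B7 = {3, 7, 8, 9}  B8 = {4, 7, 8, 10}
Tree: B1–B2, B2–B3, B1–B4, B4–B5, B1–B6, B3–B7, B2–B8
Every bag has size at most 4, so the width is 4 − 1 = 3 and tw(G) ≤ 3. For the lower bound, the 4 vertices {1, 6, 8, 9} are pairwise adjacent, and any tree decomposition puts a clique entirely inside one bag — forcing width ≥ 3. Therefore the treewidth is 3.

3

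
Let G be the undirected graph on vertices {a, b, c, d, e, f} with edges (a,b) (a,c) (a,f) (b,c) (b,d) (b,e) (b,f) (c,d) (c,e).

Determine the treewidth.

A width-2 tree decomposition is:
Bags: B1 = {a, b, f}  B2 = {a, b, c}  B3 = {b, c, d}  B4 = {b, c, e}
Tree: B1–B2, B2–B3, B2–B4
Each bag holds 3 vertices, so the decomposition has width 2, which upper-bounds the treewidth. On the other hand G contains the 3-clique {b, c, d}. A clique must lie in a single bag of any decomposition, so no decomposition can have width below 2. Therefore the treewidth is 2.

2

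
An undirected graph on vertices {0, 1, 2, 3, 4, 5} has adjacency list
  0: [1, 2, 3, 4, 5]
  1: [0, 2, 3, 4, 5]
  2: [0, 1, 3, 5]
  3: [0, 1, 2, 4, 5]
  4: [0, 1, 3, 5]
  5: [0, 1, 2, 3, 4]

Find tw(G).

4

A width-4 tree decomposition is:
Bags: B1 = {0, 1, 2, 3, 5}  B2 = {0, 1, 3, 4, 5}
Tree: B1–B2
Every bag has size at most 5, so the width is 5 − 1 = 4 and tw(G) ≤ 4. Conversely, {0, 1, 2, 3, 5} is a clique of size 5, and the vertices of any clique must share a bag in every tree decomposition; so some bag has ≥ 5 vertices and tw(G) ≥ 4. Combining the bounds, tw(G) = 4.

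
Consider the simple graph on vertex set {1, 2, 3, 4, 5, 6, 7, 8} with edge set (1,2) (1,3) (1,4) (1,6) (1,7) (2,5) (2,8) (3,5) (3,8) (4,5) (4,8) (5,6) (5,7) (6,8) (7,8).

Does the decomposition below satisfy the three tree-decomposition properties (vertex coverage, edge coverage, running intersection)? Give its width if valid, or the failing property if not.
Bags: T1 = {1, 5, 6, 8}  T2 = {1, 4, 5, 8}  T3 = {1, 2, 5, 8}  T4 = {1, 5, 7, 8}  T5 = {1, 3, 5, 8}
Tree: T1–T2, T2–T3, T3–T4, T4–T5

Yes; width 3.

Checking the three conditions: (i) the bags cover all of {1, 2, 3, 4, 5, 6, 7, 8}; (ii) for each edge, some bag contains both endpoints; (iii) the bags containing any fixed vertex form a subtree. All hold, so the decomposition is valid with width 4 − 1 = 3.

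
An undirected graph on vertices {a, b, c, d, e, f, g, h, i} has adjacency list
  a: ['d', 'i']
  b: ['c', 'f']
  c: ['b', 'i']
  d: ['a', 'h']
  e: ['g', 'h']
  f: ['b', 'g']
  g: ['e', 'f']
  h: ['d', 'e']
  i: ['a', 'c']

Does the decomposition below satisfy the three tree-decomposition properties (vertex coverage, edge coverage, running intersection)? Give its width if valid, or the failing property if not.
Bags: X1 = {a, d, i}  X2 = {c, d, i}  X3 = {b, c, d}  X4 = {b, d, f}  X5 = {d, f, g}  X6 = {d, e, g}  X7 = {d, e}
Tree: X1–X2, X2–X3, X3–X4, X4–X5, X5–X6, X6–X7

No — vertex h appears in no bag.

A tree decomposition must satisfy three properties: every vertex lies in some bag; for every edge, both endpoints lie together in some bag; and for every vertex, the bags containing it form a connected subtree. Here vertex h appears in no bag, so the decomposition is invalid.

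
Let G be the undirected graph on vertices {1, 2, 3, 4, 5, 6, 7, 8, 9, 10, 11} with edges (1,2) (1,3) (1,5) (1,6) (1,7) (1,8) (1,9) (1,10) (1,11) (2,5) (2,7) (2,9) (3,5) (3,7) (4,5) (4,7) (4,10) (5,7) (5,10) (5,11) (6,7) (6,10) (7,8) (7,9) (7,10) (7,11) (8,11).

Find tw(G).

A width-3 tree decomposition is:
Bags: B1 = {1, 5, 7, 10}  B2 = {1, 5, 7, 11}  B3 = {1, 6, 7, 10}  B4 = {1, 7, 8, 11}  B5 = {1, 2, 5, 7}  B6 = {1, 3, 5, 7}  B7 = {1, 2, 7, 9}  B8 = {4, 5, 7, 10}
Tree: B1–B2, B1–B3, B2–B4, B1–B5, B1–B6, B5–B7, B1–B8
Each bag holds 4 vertices, so the decomposition has width 3, which upper-bounds the treewidth. On the other hand G contains the 4-clique {1, 7, 8, 11}. A clique must lie in a single bag of any decomposition, so no decomposition can have width below 3. Combining the bounds, tw(G) = 3.

3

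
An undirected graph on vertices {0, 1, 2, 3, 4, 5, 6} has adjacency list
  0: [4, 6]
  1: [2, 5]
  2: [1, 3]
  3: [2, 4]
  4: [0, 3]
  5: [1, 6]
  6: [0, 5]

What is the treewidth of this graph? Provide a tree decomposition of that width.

Each bag holds 3 vertices, so the decomposition has width 2, which upper-bounds the treewidth. Since 5–1–2–3–4–0–6–5 is a cycle in G, G is not acyclic. Forests are exactly the graphs of treewidth ≤ 1, so tw(G) ≥ 2. The upper and lower bounds meet at 2, so that is the treewidth.

Treewidth 2.
Bags: B1 = {1, 2, 5}  B2 = {2, 3, 5}  B3 = {3, 4, 5}  B4 = {0, 4, 5}  B5 = {0, 5, 6}
Tree: B1–B2, B2–B3, B3–B4, B4–B5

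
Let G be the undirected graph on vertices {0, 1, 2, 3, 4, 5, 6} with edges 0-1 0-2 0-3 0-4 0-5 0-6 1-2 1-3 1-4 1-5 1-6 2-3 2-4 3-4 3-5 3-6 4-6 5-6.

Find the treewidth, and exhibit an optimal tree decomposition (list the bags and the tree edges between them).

Every bag has size at most 5, so the width is 5 − 1 = 4 and tw(G) ≤ 4. Conversely, {0, 1, 2, 3, 4} is a clique of size 5, and the vertices of any clique must share a bag in every tree decomposition; so some bag has ≥ 5 vertices and tw(G) ≥ 4. The upper and lower bounds meet at 4, so that is the treewidth.

Treewidth 4.
Bags: B1 = {0, 1, 3, 5, 6}  B2 = {0, 1, 3, 4, 6}  B3 = {0, 1, 2, 3, 4}
Tree: B1–B2, B2–B3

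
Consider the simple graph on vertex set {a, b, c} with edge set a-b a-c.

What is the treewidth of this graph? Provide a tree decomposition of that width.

Every bag has size at most 2, so the width is 2 − 1 = 1 and tw(G) ≤ 1. Any graph with an edge has treewidth ≥ 1, and G has the edge b–a. Hence tw(G) = 1 exactly.

Treewidth 1.
One such decomposition:
Bags: B1 = {a, b}  B2 = {a, c}
Tree: B1–B2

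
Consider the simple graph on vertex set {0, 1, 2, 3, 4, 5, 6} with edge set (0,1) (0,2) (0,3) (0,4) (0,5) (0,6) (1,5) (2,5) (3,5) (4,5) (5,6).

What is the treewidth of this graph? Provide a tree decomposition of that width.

Every bag has size at most 3, so the width is 3 − 1 = 2 and tw(G) ≤ 2. Conversely, {0, 1, 5} is a clique of size 3, and the vertices of any clique must share a bag in every tree decomposition; so some bag has ≥ 3 vertices and tw(G) ≥ 2. Combining the bounds, tw(G) = 2.

Treewidth 2.
Bags: B1 = {0, 1, 5}  B2 = {0, 2, 5}  B3 = {0, 4, 5}  B4 = {0, 3, 5}  B5 = {0, 5, 6}
Tree: B1–B2, B1–B3, B1–B4, B1–B5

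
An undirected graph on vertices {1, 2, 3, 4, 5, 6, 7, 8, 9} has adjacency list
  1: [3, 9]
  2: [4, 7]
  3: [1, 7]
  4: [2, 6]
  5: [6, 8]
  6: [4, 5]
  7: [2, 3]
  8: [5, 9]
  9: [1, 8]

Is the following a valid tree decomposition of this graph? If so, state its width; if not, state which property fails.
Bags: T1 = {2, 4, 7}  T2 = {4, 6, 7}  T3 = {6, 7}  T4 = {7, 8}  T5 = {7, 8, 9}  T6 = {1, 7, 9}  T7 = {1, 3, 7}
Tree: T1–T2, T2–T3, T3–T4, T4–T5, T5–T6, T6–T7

A tree decomposition must satisfy three properties: every vertex lies in some bag; for every edge, both endpoints lie together in some bag; and for every vertex, the bags containing it form a connected subtree. Here vertex 5 appears in no bag, so the decomposition is invalid.

No — vertex 5 appears in no bag.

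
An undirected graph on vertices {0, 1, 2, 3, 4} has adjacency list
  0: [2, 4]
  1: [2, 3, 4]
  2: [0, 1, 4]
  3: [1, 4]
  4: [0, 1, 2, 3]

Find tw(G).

A width-2 tree decomposition is:
Bags: B1 = {1, 2, 4}  B2 = {0, 2, 4}  B3 = {1, 3, 4}
Tree: B1–B2, B1–B3
The largest bag has 3 vertices, giving width 2; this decomposition certifies tw(G) ≤ 2. On the other hand G contains the 3-clique {0, 2, 4}. A clique must lie in a single bag of any decomposition, so no decomposition can have width below 2. Therefore the treewidth is 2.

2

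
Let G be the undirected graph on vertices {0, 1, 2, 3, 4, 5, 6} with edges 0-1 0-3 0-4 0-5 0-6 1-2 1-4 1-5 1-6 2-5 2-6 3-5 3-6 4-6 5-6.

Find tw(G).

3

A width-3 tree decomposition is:
Bags: B1 = {0, 1, 5, 6}  B2 = {0, 3, 5, 6}  B3 = {1, 2, 5, 6}  B4 = {0, 1, 4, 6}
Tree: B1–B2, B1–B3, B1–B4
The largest bag has 4 vertices, giving width 3; this decomposition certifies tw(G) ≤ 3. For the lower bound, the 4 vertices {0, 1, 4, 6} are pairwise adjacent, and any tree decomposition puts a clique entirely inside one bag — forcing width ≥ 3. Hence tw(G) = 3 exactly.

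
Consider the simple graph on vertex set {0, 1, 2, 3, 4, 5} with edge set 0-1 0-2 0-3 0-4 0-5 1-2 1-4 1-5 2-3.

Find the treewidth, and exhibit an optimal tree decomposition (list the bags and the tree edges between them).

Every bag has size at most 3, so the width is 3 − 1 = 2 and tw(G) ≤ 2. On the other hand G contains the 3-clique {0, 1, 2}. A clique must lie in a single bag of any decomposition, so no decomposition can have width below 2. Therefore the treewidth is 2.

Treewidth 2.
One such decomposition:
Bags: B1 = {0, 1, 2}  B2 = {0, 1, 5}  B3 = {0, 1, 4}  B4 = {0, 2, 3}
Tree: B1–B2, B1–B3, B1–B4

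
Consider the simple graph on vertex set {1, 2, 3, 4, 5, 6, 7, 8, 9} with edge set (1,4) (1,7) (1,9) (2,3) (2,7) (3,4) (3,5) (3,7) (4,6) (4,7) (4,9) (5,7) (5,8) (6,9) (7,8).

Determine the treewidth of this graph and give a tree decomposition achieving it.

Each bag holds 3 vertices, so the decomposition has width 2, which upper-bounds the treewidth. For the lower bound, the 3 vertices {1, 4, 9} are pairwise adjacent, and any tree decomposition puts a clique entirely inside one bag — forcing width ≥ 2. The upper and lower bounds meet at 2, so that is the treewidth.

Treewidth 2.
One such decomposition:
Bags: B1 = {3, 4, 7}  B2 = {1, 4, 7}  B3 = {3, 5, 7}  B4 = {2, 3, 7}  B5 = {5, 7, 8}  B6 = {1, 4, 9}  B7 = {4, 6, 9}
Tree: B1–B2, B1–B3, B1–B4, B3–B5, B2–B6, B6–B7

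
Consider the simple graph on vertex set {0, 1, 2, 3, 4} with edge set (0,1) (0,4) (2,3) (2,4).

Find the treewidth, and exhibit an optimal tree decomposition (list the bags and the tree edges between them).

Treewidth 1.
Bags: B1 = {2, 3}  B2 = {2, 4}  B3 = {0, 4}  B4 = {0, 1}
Tree: B1–B2, B2–B3, B3–B4

Every bag has size at most 2, so the width is 2 − 1 = 1 and tw(G) ≤ 1. Since G has at least one edge (e.g. 3–2), it is not an edgeless graph, so tw(G) ≥ 1. Hence tw(G) = 1 exactly.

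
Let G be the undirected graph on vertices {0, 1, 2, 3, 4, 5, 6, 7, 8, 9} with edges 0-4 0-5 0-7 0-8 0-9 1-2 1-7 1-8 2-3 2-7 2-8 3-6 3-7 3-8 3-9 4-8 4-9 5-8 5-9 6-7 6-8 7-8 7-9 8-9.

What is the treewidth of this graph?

3

A width-3 tree decomposition is:
Bags: B1 = {0, 4, 8, 9}  B2 = {0, 7, 8, 9}  B3 = {3, 7, 8, 9}  B4 = {3, 6, 7, 8}  B5 = {2, 3, 7, 8}  B6 = {1, 2, 7, 8}  B7 = {0, 5, 8, 9}
Tree: B1–B2, B2–B3, B3–B4, B3–B5, B5–B6, B1–B7
Every bag has size at most 4, so the width is 4 − 1 = 3 and tw(G) ≤ 3. For the lower bound, the 4 vertices {0, 4, 8, 9} are pairwise adjacent, and any tree decomposition puts a clique entirely inside one bag — forcing width ≥ 3. Hence tw(G) = 3 exactly.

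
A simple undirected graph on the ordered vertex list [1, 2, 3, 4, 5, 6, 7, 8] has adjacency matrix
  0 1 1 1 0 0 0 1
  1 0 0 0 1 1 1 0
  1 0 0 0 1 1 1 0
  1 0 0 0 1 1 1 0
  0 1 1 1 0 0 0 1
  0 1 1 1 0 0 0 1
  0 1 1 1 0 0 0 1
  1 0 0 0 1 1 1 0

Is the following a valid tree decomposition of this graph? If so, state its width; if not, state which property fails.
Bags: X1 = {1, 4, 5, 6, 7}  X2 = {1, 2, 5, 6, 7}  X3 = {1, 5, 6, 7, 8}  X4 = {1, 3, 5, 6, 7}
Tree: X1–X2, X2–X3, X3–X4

Yes; width 4.

Vertex coverage: the bags together contain {1, 2, 3, 4, 5, 6, 7, 8}, the full vertex set. Edge coverage: each edge of G has both endpoints in at least one bag. Running intersection: for every vertex, the bags containing it form a connected subtree. All three properties hold, so this is a valid tree decomposition of width max|bag| − 1 = 4, and hence tw(G) ≤ 4.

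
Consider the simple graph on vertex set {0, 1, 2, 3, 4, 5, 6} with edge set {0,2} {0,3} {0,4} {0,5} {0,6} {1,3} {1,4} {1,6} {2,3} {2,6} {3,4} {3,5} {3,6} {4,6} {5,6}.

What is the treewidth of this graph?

3

A width-3 tree decomposition is:
Bags: B1 = {0, 3, 5, 6}  B2 = {0, 3, 4, 6}  B3 = {1, 3, 4, 6}  B4 = {0, 2, 3, 6}
Tree: B1–B2, B2–B3, B2–B4
The largest bag has 4 vertices, giving width 3; this decomposition certifies tw(G) ≤ 3. For the lower bound, the 4 vertices {0, 2, 3, 6} are pairwise adjacent, and any tree decomposition puts a clique entirely inside one bag — forcing width ≥ 3. Combining the bounds, tw(G) = 3.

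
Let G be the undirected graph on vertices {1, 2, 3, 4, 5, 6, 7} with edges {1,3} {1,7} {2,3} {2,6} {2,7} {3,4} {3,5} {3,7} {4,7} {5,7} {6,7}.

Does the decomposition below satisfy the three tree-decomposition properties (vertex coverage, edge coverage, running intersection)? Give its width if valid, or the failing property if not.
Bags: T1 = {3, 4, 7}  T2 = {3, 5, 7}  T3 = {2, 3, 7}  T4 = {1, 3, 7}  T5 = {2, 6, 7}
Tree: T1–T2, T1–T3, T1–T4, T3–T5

Yes; width 2.

Every vertex of G appears in some bag (union = {1, 2, 3, 4, 5, 6, 7}); every edge is covered by a bag; and for each vertex v the set of bags containing v is connected in the bag tree. The decomposition is therefore valid. The largest bag has 3 vertices, so the width is 2.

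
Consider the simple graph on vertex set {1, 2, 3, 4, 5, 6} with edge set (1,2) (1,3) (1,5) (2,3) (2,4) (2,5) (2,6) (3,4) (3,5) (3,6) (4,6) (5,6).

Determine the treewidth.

3

A width-3 tree decomposition is:
Bags: B1 = {1, 2, 3, 5}  B2 = {2, 3, 5, 6}  B3 = {2, 3, 4, 6}
Tree: B1–B2, B2–B3
Every bag has size at most 4, so the width is 4 − 1 = 3 and tw(G) ≤ 3. Conversely, {2, 3, 4, 6} is a clique of size 4, and the vertices of any clique must share a bag in every tree decomposition; so some bag has ≥ 4 vertices and tw(G) ≥ 3. The upper and lower bounds meet at 3, so that is the treewidth.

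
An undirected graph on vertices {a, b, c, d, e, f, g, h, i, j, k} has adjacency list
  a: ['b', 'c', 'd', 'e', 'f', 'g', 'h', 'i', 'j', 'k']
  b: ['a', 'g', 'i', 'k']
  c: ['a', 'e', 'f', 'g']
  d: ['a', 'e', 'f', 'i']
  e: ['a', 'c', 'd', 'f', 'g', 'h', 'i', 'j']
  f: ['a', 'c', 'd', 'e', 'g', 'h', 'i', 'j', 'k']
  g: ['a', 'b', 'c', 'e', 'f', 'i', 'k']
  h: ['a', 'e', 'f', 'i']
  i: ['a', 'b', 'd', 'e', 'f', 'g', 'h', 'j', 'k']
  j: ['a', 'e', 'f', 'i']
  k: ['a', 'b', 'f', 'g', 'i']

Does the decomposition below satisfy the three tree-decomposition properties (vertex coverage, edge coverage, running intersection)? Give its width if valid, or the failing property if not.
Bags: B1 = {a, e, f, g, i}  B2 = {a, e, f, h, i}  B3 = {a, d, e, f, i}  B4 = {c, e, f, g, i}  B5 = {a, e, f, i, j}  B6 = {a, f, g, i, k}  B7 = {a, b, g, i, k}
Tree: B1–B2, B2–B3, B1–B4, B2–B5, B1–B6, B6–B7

A tree decomposition must satisfy three properties: every vertex lies in some bag; for every edge, both endpoints lie together in some bag; and for every vertex, the bags containing it form a connected subtree. Here edge (a,c) lies in no bag, so the decomposition is invalid.

No — edge (a,c) lies in no bag.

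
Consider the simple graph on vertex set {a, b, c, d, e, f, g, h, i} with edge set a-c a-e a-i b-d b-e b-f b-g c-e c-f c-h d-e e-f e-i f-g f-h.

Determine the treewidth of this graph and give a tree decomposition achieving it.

Treewidth 2.
Bags: B1 = {c, e, f}  B2 = {b, e, f}  B3 = {a, c, e}  B4 = {b, f, g}  B5 = {b, d, e}  B6 = {c, f, h}  B7 = {a, e, i}
Tree: B1–B2, B1–B3, B2–B4, B2–B5, B1–B6, B3–B7

The largest bag has 3 vertices, giving width 2; this decomposition certifies tw(G) ≤ 2. Conversely, {b, f, g} is a clique of size 3, and the vertices of any clique must share a bag in every tree decomposition; so some bag has ≥ 3 vertices and tw(G) ≥ 2. Combining the bounds, tw(G) = 2.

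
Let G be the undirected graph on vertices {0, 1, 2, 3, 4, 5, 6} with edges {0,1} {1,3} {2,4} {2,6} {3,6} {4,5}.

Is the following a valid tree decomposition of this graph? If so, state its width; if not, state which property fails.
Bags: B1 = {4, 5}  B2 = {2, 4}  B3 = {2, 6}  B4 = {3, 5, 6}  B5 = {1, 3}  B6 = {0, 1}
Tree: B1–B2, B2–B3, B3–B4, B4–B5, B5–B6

A tree decomposition must satisfy three properties: every vertex lies in some bag; for every edge, both endpoints lie together in some bag; and for every vertex, the bags containing it form a connected subtree. Here bags containing vertex 5 are not connected in the tree, so the decomposition is invalid.

No — bags containing vertex 5 are not connected in the tree.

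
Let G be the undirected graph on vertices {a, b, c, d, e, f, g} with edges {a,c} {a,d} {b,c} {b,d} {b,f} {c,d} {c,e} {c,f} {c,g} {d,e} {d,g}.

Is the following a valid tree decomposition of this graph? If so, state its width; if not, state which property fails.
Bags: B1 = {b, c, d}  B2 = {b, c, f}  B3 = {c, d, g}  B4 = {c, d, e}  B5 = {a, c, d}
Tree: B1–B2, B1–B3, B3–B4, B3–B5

Every vertex of G appears in some bag (union = {a, b, c, d, e, f, g}); every edge is covered by a bag; and for each vertex v the set of bags containing v is connected in the bag tree. The decomposition is therefore valid. The largest bag has 3 vertices, so the width is 2.

Yes; width 2.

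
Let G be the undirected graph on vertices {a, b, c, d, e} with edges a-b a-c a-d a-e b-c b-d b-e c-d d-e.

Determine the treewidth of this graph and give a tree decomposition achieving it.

Treewidth 3.
Bags: B1 = {a, b, d, e}  B2 = {a, b, c, d}
Tree: B1–B2

Each bag holds 4 vertices, so the decomposition has width 3, which upper-bounds the treewidth. On the other hand G contains the 4-clique {a, b, d, e}. A clique must lie in a single bag of any decomposition, so no decomposition can have width below 3. The upper and lower bounds meet at 3, so that is the treewidth.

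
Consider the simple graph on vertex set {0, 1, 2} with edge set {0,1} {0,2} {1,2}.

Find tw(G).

A width-2 tree decomposition is:
Bags: B1 = {0, 1, 2}
Tree: (single bag)
With just one bag of size 3, the width is 3 − 1 = 2, so tw(G) ≤ 2. For the lower bound, the 3 vertices {0, 1, 2} are pairwise adjacent, and any tree decomposition puts a clique entirely inside one bag — forcing width ≥ 2. Therefore the treewidth is 2.

2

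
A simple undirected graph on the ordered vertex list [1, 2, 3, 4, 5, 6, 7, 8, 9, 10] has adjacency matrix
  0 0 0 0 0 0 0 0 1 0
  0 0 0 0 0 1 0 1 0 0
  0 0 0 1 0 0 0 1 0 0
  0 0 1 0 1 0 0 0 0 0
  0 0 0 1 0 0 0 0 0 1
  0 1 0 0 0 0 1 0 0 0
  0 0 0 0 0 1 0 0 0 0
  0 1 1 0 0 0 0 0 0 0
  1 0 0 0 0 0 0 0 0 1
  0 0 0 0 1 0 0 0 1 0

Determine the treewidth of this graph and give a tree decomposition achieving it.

Treewidth 1.
One such decomposition:
Bags: B1 = {6, 7}  B2 = {2, 6}  B3 = {2, 8}  B4 = {3, 8}  B5 = {3, 4}  B6 = {4, 5}  B7 = {5, 10}  B8 = {9, 10}  B9 = {1, 9}
Tree: B1–B2, B2–B3, B3–B4, B4–B5, B5–B6, B6–B7, B7–B8, B8–B9

Each bag holds 2 vertices, so the decomposition has width 1, which upper-bounds the treewidth. G has an edge, so its treewidth is at least 1. The upper and lower bounds meet at 1, so that is the treewidth.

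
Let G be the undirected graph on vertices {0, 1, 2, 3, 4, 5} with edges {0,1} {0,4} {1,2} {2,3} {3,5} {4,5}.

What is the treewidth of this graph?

2

A width-2 tree decomposition is:
Bags: B1 = {0, 1, 2}  B2 = {0, 2, 3}  B3 = {0, 3, 5}  B4 = {0, 4, 5}
Tree: B1–B2, B2–B3, B3–B4
Every bag has size at most 3, so the width is 3 − 1 = 2 and tw(G) ≤ 2. For the lower bound, G contains the cycle 0–1–2–3–5–4–0, so G is not a forest; only forests have treewidth ≤ 1, hence tw(G) ≥ 2. Hence tw(G) = 2 exactly.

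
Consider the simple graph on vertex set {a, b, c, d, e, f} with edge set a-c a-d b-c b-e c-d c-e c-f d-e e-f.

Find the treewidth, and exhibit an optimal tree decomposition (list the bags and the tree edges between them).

Every bag has size at most 3, so the width is 3 − 1 = 2 and tw(G) ≤ 2. For the lower bound, the 3 vertices {c, d, e} are pairwise adjacent, and any tree decomposition puts a clique entirely inside one bag — forcing width ≥ 2. Hence tw(G) = 2 exactly.

Treewidth 2.
Bags: B1 = {a, c, d}  B2 = {c, d, e}  B3 = {c, e, f}  B4 = {b, c, e}
Tree: B1–B2, B2–B3, B3–B4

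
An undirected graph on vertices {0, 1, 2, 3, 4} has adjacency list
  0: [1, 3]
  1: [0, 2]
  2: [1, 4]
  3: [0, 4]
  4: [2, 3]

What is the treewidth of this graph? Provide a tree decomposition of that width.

The largest bag has 3 vertices, giving width 2; this decomposition certifies tw(G) ≤ 2. For the lower bound, G contains the cycle 0–3–4–2–1–0, so G is not a forest; only forests have treewidth ≤ 1, hence tw(G) ≥ 2. Hence tw(G) = 2 exactly.

Treewidth 2.
One optimal decomposition is:
Bags: B1 = {0, 3, 4}  B2 = {0, 2, 4}  B3 = {0, 1, 2}
Tree: B1–B2, B2–B3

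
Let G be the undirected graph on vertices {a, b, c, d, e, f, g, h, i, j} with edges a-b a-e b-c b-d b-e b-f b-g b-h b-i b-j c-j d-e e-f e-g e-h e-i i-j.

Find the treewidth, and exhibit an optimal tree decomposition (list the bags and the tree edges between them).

Treewidth 2.
Bags: B1 = {b, e, g}  B2 = {b, e, i}  B3 = {a, b, e}  B4 = {b, i, j}  B5 = {b, c, j}  B6 = {b, e, f}  B7 = {b, d, e}  B8 = {b, e, h}
Tree: B1–B2, B2–B3, B2–B4, B4–B5, B2–B6, B1–B7, B7–B8

Each bag holds 3 vertices, so the decomposition has width 2, which upper-bounds the treewidth. Conversely, {b, c, j} is a clique of size 3, and the vertices of any clique must share a bag in every tree decomposition; so some bag has ≥ 3 vertices and tw(G) ≥ 2. The upper and lower bounds meet at 2, so that is the treewidth.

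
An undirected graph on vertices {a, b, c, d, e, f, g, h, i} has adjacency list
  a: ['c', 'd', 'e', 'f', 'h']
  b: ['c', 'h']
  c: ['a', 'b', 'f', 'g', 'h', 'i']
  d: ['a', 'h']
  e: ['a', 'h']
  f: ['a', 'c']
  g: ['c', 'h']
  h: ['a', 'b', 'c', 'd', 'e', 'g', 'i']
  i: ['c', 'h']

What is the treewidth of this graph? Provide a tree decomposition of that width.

Each bag holds 3 vertices, so the decomposition has width 2, which upper-bounds the treewidth. For the lower bound, the 3 vertices {a, d, h} are pairwise adjacent, and any tree decomposition puts a clique entirely inside one bag — forcing width ≥ 2. Therefore the treewidth is 2.

Treewidth 2.
One optimal decomposition is:
Bags: B1 = {a, e, h}  B2 = {a, c, h}  B3 = {b, c, h}  B4 = {a, c, f}  B5 = {a, d, h}  B6 = {c, g, h}  B7 = {c, h, i}
Tree: B1–B2, B2–B3, B2–B4, B2–B5, B2–B6, B3–B7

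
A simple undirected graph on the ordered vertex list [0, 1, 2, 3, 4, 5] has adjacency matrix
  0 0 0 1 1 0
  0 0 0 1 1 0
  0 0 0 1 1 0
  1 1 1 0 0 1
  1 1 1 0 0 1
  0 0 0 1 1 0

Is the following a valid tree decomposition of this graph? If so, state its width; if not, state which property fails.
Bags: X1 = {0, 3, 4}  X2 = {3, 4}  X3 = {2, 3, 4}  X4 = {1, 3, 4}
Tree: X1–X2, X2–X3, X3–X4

A tree decomposition must satisfy three properties: every vertex lies in some bag; for every edge, both endpoints lie together in some bag; and for every vertex, the bags containing it form a connected subtree. Here vertex 5 appears in no bag, so the decomposition is invalid.

No — vertex 5 appears in no bag.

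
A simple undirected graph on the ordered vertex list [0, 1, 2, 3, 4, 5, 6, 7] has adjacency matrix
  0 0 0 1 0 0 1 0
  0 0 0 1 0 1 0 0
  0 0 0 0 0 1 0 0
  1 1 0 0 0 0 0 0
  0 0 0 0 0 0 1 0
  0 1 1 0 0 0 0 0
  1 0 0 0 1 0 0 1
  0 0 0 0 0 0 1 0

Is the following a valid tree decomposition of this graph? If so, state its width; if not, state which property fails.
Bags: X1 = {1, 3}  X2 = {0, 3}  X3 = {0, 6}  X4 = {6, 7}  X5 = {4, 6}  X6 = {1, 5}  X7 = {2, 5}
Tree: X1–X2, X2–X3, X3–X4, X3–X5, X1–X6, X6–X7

Vertex coverage: the bags together contain {0, 1, 2, 3, 4, 5, 6, 7}, the full vertex set. Edge coverage: each edge of G has both endpoints in at least one bag. Running intersection: for every vertex, the bags containing it form a connected subtree. All three properties hold, so this is a valid tree decomposition of width max|bag| − 1 = 1, and hence tw(G) ≤ 1.

Yes; width 1.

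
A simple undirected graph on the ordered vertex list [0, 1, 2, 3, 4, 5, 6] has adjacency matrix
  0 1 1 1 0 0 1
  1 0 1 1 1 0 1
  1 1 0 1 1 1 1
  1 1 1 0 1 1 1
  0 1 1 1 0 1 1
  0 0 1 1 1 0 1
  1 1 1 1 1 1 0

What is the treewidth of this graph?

4

A width-4 tree decomposition is:
Bags: B1 = {1, 2, 3, 4, 6}  B2 = {0, 1, 2, 3, 6}  B3 = {2, 3, 4, 5, 6}
Tree: B1–B2, B1–B3
Every bag has size at most 5, so the width is 5 − 1 = 4 and tw(G) ≤ 4. On the other hand G contains the 5-clique {0, 1, 2, 3, 6}. A clique must lie in a single bag of any decomposition, so no decomposition can have width below 4. Hence tw(G) = 4 exactly.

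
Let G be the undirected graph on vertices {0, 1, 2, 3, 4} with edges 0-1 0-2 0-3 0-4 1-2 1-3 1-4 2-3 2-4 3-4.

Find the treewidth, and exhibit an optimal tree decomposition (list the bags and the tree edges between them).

Treewidth 4.
Bags: B1 = {0, 1, 2, 3, 4}
Tree: (single bag)

A single bag containing all 5 vertices is trivially a valid decomposition of width 4. For the lower bound, the 5 vertices {0, 1, 2, 3, 4} are pairwise adjacent, and any tree decomposition puts a clique entirely inside one bag — forcing width ≥ 4. Combining the bounds, tw(G) = 4.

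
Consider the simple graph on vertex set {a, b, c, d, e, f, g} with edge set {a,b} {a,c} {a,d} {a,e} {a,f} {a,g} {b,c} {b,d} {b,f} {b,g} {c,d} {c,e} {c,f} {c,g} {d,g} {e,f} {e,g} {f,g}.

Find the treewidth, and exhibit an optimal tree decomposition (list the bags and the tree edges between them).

Treewidth 4.
One such decomposition:
Bags: B1 = {a, c, e, f, g}  B2 = {a, b, c, f, g}  B3 = {a, b, c, d, g}
Tree: B1–B2, B2–B3

Every bag has size at most 5, so the width is 5 − 1 = 4 and tw(G) ≤ 4. For the lower bound, the 5 vertices {a, b, c, d, g} are pairwise adjacent, and any tree decomposition puts a clique entirely inside one bag — forcing width ≥ 4. Hence tw(G) = 4 exactly.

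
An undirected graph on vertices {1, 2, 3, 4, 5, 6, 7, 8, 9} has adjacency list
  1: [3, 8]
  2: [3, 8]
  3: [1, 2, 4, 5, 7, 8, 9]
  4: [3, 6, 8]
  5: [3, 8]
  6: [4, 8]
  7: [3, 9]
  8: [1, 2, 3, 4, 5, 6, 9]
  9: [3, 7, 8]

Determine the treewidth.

A width-2 tree decomposition is:
Bags: B1 = {3, 4, 8}  B2 = {3, 8, 9}  B3 = {3, 5, 8}  B4 = {3, 7, 9}  B5 = {2, 3, 8}  B6 = {4, 6, 8}  B7 = {1, 3, 8}
Tree: B1–B2, B1–B3, B2–B4, B2–B5, B1–B6, B3–B7
Every bag has size at most 3, so the width is 3 − 1 = 2 and tw(G) ≤ 2. For the lower bound, the 3 vertices {1, 3, 8} are pairwise adjacent, and any tree decomposition puts a clique entirely inside one bag — forcing width ≥ 2. Combining the bounds, tw(G) = 2.

2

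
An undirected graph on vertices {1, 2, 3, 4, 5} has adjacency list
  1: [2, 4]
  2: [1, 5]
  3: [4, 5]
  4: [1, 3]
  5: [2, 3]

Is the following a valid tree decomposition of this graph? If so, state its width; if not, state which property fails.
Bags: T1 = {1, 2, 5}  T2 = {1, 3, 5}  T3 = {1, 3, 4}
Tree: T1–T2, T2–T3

Yes; width 2.

Vertex coverage: the bags together contain {1, 2, 3, 4, 5}, the full vertex set. Edge coverage: each edge of G has both endpoints in at least one bag. Running intersection: for every vertex, the bags containing it form a connected subtree. All three properties hold, so this is a valid tree decomposition of width max|bag| − 1 = 2, and hence tw(G) ≤ 2.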